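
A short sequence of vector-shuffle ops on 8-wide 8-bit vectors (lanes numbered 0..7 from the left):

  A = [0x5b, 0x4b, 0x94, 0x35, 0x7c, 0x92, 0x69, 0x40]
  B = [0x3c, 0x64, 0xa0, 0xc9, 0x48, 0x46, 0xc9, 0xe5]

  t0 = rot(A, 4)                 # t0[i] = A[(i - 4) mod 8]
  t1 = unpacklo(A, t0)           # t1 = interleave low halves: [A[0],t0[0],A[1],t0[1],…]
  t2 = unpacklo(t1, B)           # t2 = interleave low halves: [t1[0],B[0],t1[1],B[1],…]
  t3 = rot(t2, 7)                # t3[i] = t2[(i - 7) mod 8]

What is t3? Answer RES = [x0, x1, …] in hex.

  t0: 7c 92 69 40 5b 4b 94 35
  t1: 5b 7c 4b 92 94 69 35 40
  t2: 5b 3c 7c 64 4b a0 92 c9
  t3: 3c 7c 64 4b a0 92 c9 5b

RES = [0x3c, 0x7c, 0x64, 0x4b, 0xa0, 0x92, 0xc9, 0x5b]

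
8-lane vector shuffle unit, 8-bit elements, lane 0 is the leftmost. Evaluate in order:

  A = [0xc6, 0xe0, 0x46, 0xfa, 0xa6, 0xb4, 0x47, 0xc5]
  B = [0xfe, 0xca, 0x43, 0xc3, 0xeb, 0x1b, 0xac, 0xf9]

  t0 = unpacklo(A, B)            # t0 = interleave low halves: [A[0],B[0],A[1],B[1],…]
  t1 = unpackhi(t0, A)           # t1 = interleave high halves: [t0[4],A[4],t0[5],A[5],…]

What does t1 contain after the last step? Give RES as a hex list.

t0 = [0xc6, 0xfe, 0xe0, 0xca, 0x46, 0x43, 0xfa, 0xc3]
t1 = [0x46, 0xa6, 0x43, 0xb4, 0xfa, 0x47, 0xc3, 0xc5]

RES = [0x46, 0xa6, 0x43, 0xb4, 0xfa, 0x47, 0xc3, 0xc5]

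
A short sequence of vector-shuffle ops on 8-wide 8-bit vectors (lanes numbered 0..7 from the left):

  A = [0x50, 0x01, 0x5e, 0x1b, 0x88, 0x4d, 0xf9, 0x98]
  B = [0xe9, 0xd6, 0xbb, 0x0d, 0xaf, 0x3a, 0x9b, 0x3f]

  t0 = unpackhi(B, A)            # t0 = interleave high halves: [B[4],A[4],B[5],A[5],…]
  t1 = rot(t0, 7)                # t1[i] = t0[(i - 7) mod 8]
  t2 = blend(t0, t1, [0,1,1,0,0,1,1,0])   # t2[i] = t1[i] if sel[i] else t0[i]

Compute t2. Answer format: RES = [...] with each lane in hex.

→ t0 |af|88|3a|4d|9b|f9|3f|98|
→ t1 |88|3a|4d|9b|f9|3f|98|af|
→ t2 |af|3a|4d|4d|9b|3f|98|98|

RES = [ 0xaf  0x3a  0x4d  0x4d  0x9b  0x3f  0x98  0x98 ]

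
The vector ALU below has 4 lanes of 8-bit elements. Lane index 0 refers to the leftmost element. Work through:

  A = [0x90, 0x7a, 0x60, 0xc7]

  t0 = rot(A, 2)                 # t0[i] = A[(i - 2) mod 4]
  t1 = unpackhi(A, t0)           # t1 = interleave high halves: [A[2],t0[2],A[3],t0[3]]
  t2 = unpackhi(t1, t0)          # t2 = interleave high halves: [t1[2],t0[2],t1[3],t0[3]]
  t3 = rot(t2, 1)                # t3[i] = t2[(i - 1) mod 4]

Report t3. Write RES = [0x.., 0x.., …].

RES = [ 0x7a  0xc7  0x90  0x7a ]

→ t0 |60|c7|90|7a|
→ t1 |60|90|c7|7a|
→ t2 |c7|90|7a|7a|
→ t3 |7a|c7|90|7a|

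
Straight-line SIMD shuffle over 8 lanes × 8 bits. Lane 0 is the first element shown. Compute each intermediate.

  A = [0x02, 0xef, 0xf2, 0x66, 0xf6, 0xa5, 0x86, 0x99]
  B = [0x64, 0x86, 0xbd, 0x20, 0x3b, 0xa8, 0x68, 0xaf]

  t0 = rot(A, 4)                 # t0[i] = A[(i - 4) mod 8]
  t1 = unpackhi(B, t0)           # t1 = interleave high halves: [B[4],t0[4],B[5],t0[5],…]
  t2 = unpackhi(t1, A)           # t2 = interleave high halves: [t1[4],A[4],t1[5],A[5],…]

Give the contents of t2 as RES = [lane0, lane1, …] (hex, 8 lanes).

t0 = [0xf6, 0xa5, 0x86, 0x99, 0x02, 0xef, 0xf2, 0x66]
t1 = [0x3b, 0x02, 0xa8, 0xef, 0x68, 0xf2, 0xaf, 0x66]
t2 = [0x68, 0xf6, 0xf2, 0xa5, 0xaf, 0x86, 0x66, 0x99]

RES = [ 0x68  0xf6  0xf2  0xa5  0xaf  0x86  0x66  0x99 ]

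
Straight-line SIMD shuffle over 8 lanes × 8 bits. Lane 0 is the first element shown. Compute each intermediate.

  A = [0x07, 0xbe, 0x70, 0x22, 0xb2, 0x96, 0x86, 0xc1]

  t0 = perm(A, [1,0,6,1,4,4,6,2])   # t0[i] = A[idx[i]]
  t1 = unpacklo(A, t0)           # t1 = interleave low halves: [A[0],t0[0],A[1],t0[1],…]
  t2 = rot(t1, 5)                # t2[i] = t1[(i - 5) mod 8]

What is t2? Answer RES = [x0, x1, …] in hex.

  t0: be 07 86 be b2 b2 86 70
  t1: 07 be be 07 70 86 22 be
  t2: 07 70 86 22 be 07 be be

RES = [ 0x07  0x70  0x86  0x22  0xbe  0x07  0xbe  0xbe ]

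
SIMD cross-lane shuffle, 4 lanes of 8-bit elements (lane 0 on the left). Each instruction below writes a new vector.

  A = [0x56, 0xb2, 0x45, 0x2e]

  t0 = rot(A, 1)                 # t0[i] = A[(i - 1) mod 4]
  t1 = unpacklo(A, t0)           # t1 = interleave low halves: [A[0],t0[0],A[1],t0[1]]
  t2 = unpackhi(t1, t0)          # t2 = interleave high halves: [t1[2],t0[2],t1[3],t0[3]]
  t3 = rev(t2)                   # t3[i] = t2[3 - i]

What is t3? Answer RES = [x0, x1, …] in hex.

  t0: 2e 56 b2 45
  t1: 56 2e b2 56
  t2: b2 b2 56 45
  t3: 45 56 b2 b2

RES = [0x45, 0x56, 0xb2, 0xb2]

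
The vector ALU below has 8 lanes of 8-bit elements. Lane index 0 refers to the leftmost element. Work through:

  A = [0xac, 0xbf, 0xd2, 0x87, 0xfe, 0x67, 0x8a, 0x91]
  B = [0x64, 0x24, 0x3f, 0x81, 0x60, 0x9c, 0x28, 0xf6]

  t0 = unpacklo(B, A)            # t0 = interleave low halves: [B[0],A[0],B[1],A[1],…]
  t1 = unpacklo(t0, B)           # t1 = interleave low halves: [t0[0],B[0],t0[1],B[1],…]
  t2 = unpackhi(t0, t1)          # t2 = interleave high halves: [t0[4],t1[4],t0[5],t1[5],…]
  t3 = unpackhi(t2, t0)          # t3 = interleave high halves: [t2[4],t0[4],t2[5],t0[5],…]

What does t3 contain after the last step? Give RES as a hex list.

RES = [0x81, 0x3f, 0xbf, 0xd2, 0x87, 0x81, 0x81, 0x87]

→ t0 |64|ac|24|bf|3f|d2|81|87|
→ t1 |64|64|ac|24|24|3f|bf|81|
→ t2 |3f|24|d2|3f|81|bf|87|81|
→ t3 |81|3f|bf|d2|87|81|81|87|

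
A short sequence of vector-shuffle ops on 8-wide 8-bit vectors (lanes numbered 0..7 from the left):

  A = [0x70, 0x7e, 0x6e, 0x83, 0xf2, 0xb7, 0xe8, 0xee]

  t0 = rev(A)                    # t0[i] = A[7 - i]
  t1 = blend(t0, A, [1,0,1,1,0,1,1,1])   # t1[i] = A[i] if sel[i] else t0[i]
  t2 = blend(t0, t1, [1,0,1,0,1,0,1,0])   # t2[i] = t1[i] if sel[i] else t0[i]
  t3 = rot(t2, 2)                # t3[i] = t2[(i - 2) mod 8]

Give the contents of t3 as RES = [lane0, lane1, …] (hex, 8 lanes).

RES = [ 0xe8  0x70  0x70  0xe8  0x6e  0xf2  0x83  0x6e ]

t0 = [0xee, 0xe8, 0xb7, 0xf2, 0x83, 0x6e, 0x7e, 0x70]
t1 = [0x70, 0xe8, 0x6e, 0x83, 0x83, 0xb7, 0xe8, 0xee]
t2 = [0x70, 0xe8, 0x6e, 0xf2, 0x83, 0x6e, 0xe8, 0x70]
t3 = [0xe8, 0x70, 0x70, 0xe8, 0x6e, 0xf2, 0x83, 0x6e]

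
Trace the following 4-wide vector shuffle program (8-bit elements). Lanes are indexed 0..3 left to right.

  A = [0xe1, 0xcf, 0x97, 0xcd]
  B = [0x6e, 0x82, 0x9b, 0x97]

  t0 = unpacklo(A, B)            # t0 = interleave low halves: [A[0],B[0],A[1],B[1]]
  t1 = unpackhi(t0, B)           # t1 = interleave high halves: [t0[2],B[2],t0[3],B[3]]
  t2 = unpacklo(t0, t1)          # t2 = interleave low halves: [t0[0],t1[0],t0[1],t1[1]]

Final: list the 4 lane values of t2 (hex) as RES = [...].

RES = [0xe1, 0xcf, 0x6e, 0x9b]

t0 = [0xe1, 0x6e, 0xcf, 0x82]
t1 = [0xcf, 0x9b, 0x82, 0x97]
t2 = [0xe1, 0xcf, 0x6e, 0x9b]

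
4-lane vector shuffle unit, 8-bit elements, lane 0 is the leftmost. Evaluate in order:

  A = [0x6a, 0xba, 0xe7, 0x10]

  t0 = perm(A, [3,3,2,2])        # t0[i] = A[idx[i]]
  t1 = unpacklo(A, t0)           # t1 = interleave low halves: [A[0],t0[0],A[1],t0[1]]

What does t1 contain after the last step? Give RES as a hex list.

RES = [ 0x6a  0x10  0xba  0x10 ]

→ t0 |10|10|e7|e7|
→ t1 |6a|10|ba|10|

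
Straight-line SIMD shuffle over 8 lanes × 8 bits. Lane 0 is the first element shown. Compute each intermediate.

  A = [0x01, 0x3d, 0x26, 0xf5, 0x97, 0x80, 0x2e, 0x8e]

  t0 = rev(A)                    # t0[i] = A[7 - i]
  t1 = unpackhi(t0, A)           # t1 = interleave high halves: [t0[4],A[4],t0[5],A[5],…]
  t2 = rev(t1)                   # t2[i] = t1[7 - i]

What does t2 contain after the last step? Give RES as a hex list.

  t0: 8e 2e 80 97 f5 26 3d 01
  t1: f5 97 26 80 3d 2e 01 8e
  t2: 8e 01 2e 3d 80 26 97 f5

RES = [ 0x8e  0x01  0x2e  0x3d  0x80  0x26  0x97  0xf5 ]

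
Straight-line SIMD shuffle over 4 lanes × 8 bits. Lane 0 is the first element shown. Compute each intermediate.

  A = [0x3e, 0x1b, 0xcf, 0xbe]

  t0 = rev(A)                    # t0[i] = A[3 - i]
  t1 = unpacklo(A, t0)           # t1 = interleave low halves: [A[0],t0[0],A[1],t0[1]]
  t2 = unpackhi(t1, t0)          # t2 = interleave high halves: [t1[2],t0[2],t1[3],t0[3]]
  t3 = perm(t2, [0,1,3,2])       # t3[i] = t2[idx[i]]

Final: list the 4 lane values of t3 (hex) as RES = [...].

RES = [ 0x1b  0x1b  0x3e  0xcf ]

→ t0 |be|cf|1b|3e|
→ t1 |3e|be|1b|cf|
→ t2 |1b|1b|cf|3e|
→ t3 |1b|1b|3e|cf|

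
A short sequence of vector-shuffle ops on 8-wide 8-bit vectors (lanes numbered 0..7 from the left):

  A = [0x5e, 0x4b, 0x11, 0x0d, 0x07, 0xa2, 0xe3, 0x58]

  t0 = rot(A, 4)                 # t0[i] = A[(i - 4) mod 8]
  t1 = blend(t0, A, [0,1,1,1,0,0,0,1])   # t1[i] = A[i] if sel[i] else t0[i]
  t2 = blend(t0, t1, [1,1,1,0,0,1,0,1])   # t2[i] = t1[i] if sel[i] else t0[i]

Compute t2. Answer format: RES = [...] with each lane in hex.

RES = [ 0x07  0x4b  0x11  0x58  0x5e  0x4b  0x11  0x58 ]

  t0: 07 a2 e3 58 5e 4b 11 0d
  t1: 07 4b 11 0d 5e 4b 11 58
  t2: 07 4b 11 58 5e 4b 11 58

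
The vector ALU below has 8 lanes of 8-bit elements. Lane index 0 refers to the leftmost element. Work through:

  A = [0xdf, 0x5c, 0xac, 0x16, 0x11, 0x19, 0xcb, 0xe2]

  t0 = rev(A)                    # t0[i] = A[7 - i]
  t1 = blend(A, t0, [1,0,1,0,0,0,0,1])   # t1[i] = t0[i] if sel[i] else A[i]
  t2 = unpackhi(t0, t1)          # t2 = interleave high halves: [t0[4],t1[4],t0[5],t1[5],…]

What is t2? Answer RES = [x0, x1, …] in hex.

t0 = [0xe2, 0xcb, 0x19, 0x11, 0x16, 0xac, 0x5c, 0xdf]
t1 = [0xe2, 0x5c, 0x19, 0x16, 0x11, 0x19, 0xcb, 0xdf]
t2 = [0x16, 0x11, 0xac, 0x19, 0x5c, 0xcb, 0xdf, 0xdf]

RES = [ 0x16  0x11  0xac  0x19  0x5c  0xcb  0xdf  0xdf ]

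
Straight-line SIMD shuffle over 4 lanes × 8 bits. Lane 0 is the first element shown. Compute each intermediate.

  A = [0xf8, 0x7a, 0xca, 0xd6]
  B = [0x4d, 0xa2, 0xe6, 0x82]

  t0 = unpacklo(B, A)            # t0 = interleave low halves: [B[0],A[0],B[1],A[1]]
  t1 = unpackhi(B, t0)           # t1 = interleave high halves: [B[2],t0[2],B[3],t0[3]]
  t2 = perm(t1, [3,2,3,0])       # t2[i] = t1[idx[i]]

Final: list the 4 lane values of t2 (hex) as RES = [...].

  t0: 4d f8 a2 7a
  t1: e6 a2 82 7a
  t2: 7a 82 7a e6

RES = [ 0x7a  0x82  0x7a  0xe6 ]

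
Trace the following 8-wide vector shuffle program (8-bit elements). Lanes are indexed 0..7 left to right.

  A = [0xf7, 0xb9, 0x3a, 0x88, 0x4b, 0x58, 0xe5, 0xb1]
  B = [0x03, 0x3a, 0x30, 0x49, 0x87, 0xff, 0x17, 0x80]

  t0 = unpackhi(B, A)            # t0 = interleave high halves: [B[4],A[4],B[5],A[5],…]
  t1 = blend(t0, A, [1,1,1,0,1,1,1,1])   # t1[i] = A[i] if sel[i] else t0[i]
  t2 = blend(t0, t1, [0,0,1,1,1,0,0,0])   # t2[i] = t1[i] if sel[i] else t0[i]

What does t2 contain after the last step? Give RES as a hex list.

t0 = [0x87, 0x4b, 0xff, 0x58, 0x17, 0xe5, 0x80, 0xb1]
t1 = [0xf7, 0xb9, 0x3a, 0x58, 0x4b, 0x58, 0xe5, 0xb1]
t2 = [0x87, 0x4b, 0x3a, 0x58, 0x4b, 0xe5, 0x80, 0xb1]

RES = [ 0x87  0x4b  0x3a  0x58  0x4b  0xe5  0x80  0xb1 ]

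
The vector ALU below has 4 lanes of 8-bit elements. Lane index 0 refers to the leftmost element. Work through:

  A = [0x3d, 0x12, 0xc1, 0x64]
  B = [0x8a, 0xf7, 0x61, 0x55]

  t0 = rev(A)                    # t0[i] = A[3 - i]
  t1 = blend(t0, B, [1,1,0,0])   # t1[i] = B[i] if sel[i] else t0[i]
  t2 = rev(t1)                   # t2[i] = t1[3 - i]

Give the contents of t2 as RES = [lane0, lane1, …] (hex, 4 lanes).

RES = [ 0x3d  0x12  0xf7  0x8a ]

t0 = [0x64, 0xc1, 0x12, 0x3d]
t1 = [0x8a, 0xf7, 0x12, 0x3d]
t2 = [0x3d, 0x12, 0xf7, 0x8a]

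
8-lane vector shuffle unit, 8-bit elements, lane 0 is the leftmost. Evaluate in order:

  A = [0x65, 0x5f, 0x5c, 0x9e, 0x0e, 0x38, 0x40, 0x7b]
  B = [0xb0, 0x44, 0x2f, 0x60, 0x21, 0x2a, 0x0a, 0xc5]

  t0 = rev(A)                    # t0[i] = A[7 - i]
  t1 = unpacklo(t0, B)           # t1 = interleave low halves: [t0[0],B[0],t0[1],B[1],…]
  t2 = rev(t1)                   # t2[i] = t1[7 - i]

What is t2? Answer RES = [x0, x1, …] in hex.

  t0: 7b 40 38 0e 9e 5c 5f 65
  t1: 7b b0 40 44 38 2f 0e 60
  t2: 60 0e 2f 38 44 40 b0 7b

RES = [0x60, 0x0e, 0x2f, 0x38, 0x44, 0x40, 0xb0, 0x7b]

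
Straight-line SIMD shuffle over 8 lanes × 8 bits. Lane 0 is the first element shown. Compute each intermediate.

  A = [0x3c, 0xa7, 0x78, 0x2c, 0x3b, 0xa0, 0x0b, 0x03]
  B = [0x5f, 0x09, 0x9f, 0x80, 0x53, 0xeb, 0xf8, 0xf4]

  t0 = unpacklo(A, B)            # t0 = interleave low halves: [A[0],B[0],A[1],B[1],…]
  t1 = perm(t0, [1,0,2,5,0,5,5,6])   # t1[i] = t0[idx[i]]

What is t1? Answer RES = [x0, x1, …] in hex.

RES = [ 0x5f  0x3c  0xa7  0x9f  0x3c  0x9f  0x9f  0x2c ]

t0 = [0x3c, 0x5f, 0xa7, 0x09, 0x78, 0x9f, 0x2c, 0x80]
t1 = [0x5f, 0x3c, 0xa7, 0x9f, 0x3c, 0x9f, 0x9f, 0x2c]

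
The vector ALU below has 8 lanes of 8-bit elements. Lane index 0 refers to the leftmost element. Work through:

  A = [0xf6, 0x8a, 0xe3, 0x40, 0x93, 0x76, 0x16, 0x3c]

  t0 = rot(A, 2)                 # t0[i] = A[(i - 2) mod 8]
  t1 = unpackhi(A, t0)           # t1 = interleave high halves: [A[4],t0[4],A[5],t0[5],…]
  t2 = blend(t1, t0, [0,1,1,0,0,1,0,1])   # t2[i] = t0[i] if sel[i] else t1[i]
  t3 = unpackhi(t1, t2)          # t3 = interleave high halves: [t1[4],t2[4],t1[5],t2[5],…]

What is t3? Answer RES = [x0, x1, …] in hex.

RES = [0x16, 0x16, 0x93, 0x40, 0x3c, 0x3c, 0x76, 0x76]

→ t0 |16|3c|f6|8a|e3|40|93|76|
→ t1 |93|e3|76|40|16|93|3c|76|
→ t2 |93|3c|f6|40|16|40|3c|76|
→ t3 |16|16|93|40|3c|3c|76|76|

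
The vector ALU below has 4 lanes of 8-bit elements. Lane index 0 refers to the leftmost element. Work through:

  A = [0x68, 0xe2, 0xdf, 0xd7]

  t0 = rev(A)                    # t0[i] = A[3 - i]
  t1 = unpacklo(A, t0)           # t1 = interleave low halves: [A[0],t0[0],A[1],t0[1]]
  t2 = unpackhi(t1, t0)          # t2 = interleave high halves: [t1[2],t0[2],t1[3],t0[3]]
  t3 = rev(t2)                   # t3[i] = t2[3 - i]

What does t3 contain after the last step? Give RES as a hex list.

RES = [0x68, 0xdf, 0xe2, 0xe2]

→ t0 |d7|df|e2|68|
→ t1 |68|d7|e2|df|
→ t2 |e2|e2|df|68|
→ t3 |68|df|e2|e2|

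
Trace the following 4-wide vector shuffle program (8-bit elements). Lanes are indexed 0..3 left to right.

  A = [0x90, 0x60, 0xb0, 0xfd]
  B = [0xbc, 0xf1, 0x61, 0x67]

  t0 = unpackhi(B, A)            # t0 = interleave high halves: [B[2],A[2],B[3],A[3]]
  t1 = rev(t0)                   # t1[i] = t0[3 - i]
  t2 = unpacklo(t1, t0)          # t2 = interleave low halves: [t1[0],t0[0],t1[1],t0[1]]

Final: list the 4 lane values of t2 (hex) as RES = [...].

t0 = [0x61, 0xb0, 0x67, 0xfd]
t1 = [0xfd, 0x67, 0xb0, 0x61]
t2 = [0xfd, 0x61, 0x67, 0xb0]

RES = [0xfd, 0x61, 0x67, 0xb0]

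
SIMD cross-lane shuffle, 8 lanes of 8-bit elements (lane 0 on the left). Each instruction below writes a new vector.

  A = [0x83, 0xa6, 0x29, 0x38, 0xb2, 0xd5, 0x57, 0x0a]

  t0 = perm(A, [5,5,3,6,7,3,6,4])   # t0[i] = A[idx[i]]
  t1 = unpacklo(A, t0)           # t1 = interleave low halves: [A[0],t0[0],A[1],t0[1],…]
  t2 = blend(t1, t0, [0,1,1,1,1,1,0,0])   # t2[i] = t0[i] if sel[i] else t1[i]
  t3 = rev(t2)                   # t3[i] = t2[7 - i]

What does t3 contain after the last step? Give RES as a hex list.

RES = [ 0x57  0x38  0x38  0x0a  0x57  0x38  0xd5  0x83 ]

t0 = [0xd5, 0xd5, 0x38, 0x57, 0x0a, 0x38, 0x57, 0xb2]
t1 = [0x83, 0xd5, 0xa6, 0xd5, 0x29, 0x38, 0x38, 0x57]
t2 = [0x83, 0xd5, 0x38, 0x57, 0x0a, 0x38, 0x38, 0x57]
t3 = [0x57, 0x38, 0x38, 0x0a, 0x57, 0x38, 0xd5, 0x83]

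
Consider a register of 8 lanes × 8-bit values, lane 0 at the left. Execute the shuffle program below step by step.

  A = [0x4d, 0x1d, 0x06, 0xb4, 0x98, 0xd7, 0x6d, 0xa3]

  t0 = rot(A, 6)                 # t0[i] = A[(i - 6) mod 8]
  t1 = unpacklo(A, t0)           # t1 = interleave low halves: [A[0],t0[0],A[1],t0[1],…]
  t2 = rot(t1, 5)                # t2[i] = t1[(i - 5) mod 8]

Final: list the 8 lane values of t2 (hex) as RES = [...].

t0 = [0x06, 0xb4, 0x98, 0xd7, 0x6d, 0xa3, 0x4d, 0x1d]
t1 = [0x4d, 0x06, 0x1d, 0xb4, 0x06, 0x98, 0xb4, 0xd7]
t2 = [0xb4, 0x06, 0x98, 0xb4, 0xd7, 0x4d, 0x06, 0x1d]

RES = [ 0xb4  0x06  0x98  0xb4  0xd7  0x4d  0x06  0x1d ]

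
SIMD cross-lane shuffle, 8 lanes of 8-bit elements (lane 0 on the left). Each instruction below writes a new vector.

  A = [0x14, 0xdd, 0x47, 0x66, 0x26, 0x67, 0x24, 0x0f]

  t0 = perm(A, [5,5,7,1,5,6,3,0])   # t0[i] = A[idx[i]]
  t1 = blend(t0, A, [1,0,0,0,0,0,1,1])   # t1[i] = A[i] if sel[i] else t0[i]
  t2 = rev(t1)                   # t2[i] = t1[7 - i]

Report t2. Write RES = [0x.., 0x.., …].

  t0: 67 67 0f dd 67 24 66 14
  t1: 14 67 0f dd 67 24 24 0f
  t2: 0f 24 24 67 dd 0f 67 14

RES = [ 0x0f  0x24  0x24  0x67  0xdd  0x0f  0x67  0x14 ]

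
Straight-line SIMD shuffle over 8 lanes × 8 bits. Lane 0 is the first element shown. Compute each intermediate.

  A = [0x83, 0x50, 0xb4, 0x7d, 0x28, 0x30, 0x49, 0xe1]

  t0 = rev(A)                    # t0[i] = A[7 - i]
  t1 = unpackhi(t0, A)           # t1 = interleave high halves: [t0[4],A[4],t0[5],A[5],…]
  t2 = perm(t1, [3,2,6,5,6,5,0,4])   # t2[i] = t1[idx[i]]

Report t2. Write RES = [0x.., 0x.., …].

  t0: e1 49 30 28 7d b4 50 83
  t1: 7d 28 b4 30 50 49 83 e1
  t2: 30 b4 83 49 83 49 7d 50

RES = [ 0x30  0xb4  0x83  0x49  0x83  0x49  0x7d  0x50 ]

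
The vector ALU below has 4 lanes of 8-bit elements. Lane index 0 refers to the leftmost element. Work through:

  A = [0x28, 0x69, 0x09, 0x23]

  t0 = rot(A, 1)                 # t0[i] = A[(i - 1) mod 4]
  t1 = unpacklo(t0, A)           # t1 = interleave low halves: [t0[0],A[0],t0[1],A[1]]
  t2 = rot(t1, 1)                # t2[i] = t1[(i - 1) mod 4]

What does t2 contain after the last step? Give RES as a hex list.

t0 = [0x23, 0x28, 0x69, 0x09]
t1 = [0x23, 0x28, 0x28, 0x69]
t2 = [0x69, 0x23, 0x28, 0x28]

RES = [ 0x69  0x23  0x28  0x28 ]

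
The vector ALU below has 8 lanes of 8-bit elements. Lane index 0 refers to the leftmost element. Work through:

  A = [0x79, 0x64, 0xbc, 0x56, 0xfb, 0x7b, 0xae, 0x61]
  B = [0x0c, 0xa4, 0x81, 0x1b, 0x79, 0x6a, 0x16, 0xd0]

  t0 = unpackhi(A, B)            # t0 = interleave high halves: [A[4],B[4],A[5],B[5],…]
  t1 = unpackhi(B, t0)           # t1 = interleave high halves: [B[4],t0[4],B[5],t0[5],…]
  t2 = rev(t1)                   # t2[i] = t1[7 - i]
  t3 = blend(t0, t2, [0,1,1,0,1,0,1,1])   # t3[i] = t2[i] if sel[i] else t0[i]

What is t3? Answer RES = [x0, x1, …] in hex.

  t0: fb 79 7b 6a ae 16 61 d0
  t1: 79 ae 6a 16 16 61 d0 d0
  t2: d0 d0 61 16 16 6a ae 79
  t3: fb d0 61 6a 16 16 ae 79

RES = [0xfb, 0xd0, 0x61, 0x6a, 0x16, 0x16, 0xae, 0x79]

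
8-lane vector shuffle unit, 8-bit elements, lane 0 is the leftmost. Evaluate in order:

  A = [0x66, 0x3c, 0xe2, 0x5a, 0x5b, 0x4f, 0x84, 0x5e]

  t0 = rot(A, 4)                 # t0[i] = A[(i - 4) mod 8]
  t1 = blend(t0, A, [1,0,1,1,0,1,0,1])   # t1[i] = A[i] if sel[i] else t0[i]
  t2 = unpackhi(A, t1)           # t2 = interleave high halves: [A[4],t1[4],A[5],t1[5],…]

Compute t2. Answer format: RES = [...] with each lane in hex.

  t0: 5b 4f 84 5e 66 3c e2 5a
  t1: 66 4f e2 5a 66 4f e2 5e
  t2: 5b 66 4f 4f 84 e2 5e 5e

RES = [0x5b, 0x66, 0x4f, 0x4f, 0x84, 0xe2, 0x5e, 0x5e]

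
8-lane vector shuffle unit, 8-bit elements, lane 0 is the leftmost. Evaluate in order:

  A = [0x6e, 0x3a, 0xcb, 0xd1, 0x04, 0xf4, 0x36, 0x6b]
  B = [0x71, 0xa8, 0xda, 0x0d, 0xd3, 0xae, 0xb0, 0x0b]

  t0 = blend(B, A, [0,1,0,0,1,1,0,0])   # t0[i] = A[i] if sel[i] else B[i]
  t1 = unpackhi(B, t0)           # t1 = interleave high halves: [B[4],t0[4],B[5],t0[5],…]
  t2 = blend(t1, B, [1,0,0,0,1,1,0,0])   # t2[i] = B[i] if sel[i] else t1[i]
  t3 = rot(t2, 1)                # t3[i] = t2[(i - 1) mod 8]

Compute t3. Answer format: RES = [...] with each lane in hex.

→ t0 |71|3a|da|0d|04|f4|b0|0b|
→ t1 |d3|04|ae|f4|b0|b0|0b|0b|
→ t2 |71|04|ae|f4|d3|ae|0b|0b|
→ t3 |0b|71|04|ae|f4|d3|ae|0b|

RES = [ 0x0b  0x71  0x04  0xae  0xf4  0xd3  0xae  0x0b ]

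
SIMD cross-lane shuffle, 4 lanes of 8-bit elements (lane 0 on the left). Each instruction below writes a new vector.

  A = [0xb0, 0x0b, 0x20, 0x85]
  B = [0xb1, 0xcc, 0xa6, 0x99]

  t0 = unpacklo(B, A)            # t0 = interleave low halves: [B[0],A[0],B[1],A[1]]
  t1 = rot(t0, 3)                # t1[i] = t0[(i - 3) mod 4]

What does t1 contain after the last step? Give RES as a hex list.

RES = [0xb0, 0xcc, 0x0b, 0xb1]

→ t0 |b1|b0|cc|0b|
→ t1 |b0|cc|0b|b1|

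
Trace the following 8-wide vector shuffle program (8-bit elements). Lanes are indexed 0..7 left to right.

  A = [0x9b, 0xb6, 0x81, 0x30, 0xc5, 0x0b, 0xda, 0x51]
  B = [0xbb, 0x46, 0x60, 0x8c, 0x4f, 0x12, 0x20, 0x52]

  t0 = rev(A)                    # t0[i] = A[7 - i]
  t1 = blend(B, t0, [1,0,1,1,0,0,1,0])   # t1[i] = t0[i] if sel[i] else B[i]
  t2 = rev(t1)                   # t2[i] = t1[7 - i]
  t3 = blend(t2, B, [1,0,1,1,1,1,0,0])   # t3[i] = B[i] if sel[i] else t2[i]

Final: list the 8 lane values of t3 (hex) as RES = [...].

  t0: 51 da 0b c5 30 81 b6 9b
  t1: 51 46 0b c5 4f 12 b6 52
  t2: 52 b6 12 4f c5 0b 46 51
  t3: bb b6 60 8c 4f 12 46 51

RES = [0xbb, 0xb6, 0x60, 0x8c, 0x4f, 0x12, 0x46, 0x51]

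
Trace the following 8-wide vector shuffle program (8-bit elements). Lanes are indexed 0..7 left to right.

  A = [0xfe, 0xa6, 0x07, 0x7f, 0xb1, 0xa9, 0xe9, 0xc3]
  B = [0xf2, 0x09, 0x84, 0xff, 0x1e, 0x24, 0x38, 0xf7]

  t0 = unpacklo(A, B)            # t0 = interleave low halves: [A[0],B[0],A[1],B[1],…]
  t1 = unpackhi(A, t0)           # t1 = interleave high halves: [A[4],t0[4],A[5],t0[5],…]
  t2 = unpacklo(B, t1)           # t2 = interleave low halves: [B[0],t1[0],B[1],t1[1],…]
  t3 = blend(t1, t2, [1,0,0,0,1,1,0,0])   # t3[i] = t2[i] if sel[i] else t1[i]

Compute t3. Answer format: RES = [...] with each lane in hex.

t0 = [0xfe, 0xf2, 0xa6, 0x09, 0x07, 0x84, 0x7f, 0xff]
t1 = [0xb1, 0x07, 0xa9, 0x84, 0xe9, 0x7f, 0xc3, 0xff]
t2 = [0xf2, 0xb1, 0x09, 0x07, 0x84, 0xa9, 0xff, 0x84]
t3 = [0xf2, 0x07, 0xa9, 0x84, 0x84, 0xa9, 0xc3, 0xff]

RES = [ 0xf2  0x07  0xa9  0x84  0x84  0xa9  0xc3  0xff ]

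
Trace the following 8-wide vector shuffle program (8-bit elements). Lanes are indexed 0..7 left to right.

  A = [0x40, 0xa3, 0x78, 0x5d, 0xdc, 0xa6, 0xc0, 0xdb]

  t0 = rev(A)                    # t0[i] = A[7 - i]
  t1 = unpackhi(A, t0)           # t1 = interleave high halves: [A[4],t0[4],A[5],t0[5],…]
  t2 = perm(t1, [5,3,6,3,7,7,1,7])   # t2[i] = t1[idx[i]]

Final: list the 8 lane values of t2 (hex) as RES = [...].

→ t0 |db|c0|a6|dc|5d|78|a3|40|
→ t1 |dc|5d|a6|78|c0|a3|db|40|
→ t2 |a3|78|db|78|40|40|5d|40|

RES = [ 0xa3  0x78  0xdb  0x78  0x40  0x40  0x5d  0x40 ]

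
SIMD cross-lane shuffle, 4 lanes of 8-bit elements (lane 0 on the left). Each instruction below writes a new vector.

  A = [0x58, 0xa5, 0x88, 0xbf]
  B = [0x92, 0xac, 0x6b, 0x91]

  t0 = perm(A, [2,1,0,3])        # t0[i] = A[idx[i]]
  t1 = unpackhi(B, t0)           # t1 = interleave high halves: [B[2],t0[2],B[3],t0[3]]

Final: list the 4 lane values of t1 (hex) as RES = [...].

RES = [0x6b, 0x58, 0x91, 0xbf]

→ t0 |88|a5|58|bf|
→ t1 |6b|58|91|bf|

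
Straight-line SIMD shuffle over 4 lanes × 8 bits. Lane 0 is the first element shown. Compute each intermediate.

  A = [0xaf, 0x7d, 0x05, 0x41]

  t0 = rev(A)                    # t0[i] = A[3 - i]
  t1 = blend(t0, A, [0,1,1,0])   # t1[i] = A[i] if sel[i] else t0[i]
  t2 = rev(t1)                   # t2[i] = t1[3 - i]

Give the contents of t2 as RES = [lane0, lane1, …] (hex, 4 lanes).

t0 = [0x41, 0x05, 0x7d, 0xaf]
t1 = [0x41, 0x7d, 0x05, 0xaf]
t2 = [0xaf, 0x05, 0x7d, 0x41]

RES = [ 0xaf  0x05  0x7d  0x41 ]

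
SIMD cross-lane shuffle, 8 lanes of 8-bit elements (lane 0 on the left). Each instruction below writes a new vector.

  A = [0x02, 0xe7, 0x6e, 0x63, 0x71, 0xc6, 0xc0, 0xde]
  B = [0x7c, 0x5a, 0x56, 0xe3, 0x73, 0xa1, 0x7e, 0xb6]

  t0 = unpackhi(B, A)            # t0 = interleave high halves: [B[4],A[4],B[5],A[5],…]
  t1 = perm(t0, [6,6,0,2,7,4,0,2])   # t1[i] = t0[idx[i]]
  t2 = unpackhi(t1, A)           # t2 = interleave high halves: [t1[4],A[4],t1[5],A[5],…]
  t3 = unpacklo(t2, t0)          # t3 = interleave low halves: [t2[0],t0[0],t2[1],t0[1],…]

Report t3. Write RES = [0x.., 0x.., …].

t0 = [0x73, 0x71, 0xa1, 0xc6, 0x7e, 0xc0, 0xb6, 0xde]
t1 = [0xb6, 0xb6, 0x73, 0xa1, 0xde, 0x7e, 0x73, 0xa1]
t2 = [0xde, 0x71, 0x7e, 0xc6, 0x73, 0xc0, 0xa1, 0xde]
t3 = [0xde, 0x73, 0x71, 0x71, 0x7e, 0xa1, 0xc6, 0xc6]

RES = [0xde, 0x73, 0x71, 0x71, 0x7e, 0xa1, 0xc6, 0xc6]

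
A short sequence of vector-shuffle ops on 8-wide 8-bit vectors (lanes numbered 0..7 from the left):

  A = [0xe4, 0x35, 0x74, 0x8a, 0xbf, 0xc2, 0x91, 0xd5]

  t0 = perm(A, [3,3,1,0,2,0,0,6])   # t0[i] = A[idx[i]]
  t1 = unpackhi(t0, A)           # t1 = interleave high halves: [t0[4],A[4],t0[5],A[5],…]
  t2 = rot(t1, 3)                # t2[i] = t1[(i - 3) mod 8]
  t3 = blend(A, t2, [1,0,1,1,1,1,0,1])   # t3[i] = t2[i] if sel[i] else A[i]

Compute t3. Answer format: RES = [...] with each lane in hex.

RES = [0x91, 0x35, 0xd5, 0x74, 0xbf, 0xe4, 0x91, 0xe4]

→ t0 |8a|8a|35|e4|74|e4|e4|91|
→ t1 |74|bf|e4|c2|e4|91|91|d5|
→ t2 |91|91|d5|74|bf|e4|c2|e4|
→ t3 |91|35|d5|74|bf|e4|91|e4|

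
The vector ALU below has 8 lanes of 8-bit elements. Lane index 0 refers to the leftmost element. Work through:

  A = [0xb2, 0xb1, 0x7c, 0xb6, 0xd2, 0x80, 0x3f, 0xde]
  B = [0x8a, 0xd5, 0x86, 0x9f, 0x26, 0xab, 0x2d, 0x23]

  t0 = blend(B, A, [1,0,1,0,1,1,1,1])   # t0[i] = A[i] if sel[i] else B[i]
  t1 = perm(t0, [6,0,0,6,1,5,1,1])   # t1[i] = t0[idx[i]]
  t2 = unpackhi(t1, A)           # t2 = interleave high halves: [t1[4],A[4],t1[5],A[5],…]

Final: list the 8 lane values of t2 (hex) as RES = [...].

RES = [ 0xd5  0xd2  0x80  0x80  0xd5  0x3f  0xd5  0xde ]

t0 = [0xb2, 0xd5, 0x7c, 0x9f, 0xd2, 0x80, 0x3f, 0xde]
t1 = [0x3f, 0xb2, 0xb2, 0x3f, 0xd5, 0x80, 0xd5, 0xd5]
t2 = [0xd5, 0xd2, 0x80, 0x80, 0xd5, 0x3f, 0xd5, 0xde]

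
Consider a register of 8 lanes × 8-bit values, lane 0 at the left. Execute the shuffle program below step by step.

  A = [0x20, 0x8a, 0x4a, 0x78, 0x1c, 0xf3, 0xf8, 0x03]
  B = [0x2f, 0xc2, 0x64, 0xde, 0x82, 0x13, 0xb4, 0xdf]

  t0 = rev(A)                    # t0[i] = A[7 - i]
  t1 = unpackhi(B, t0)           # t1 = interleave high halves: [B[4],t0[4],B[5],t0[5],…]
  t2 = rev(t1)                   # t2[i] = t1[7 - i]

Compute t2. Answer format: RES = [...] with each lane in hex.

RES = [ 0x20  0xdf  0x8a  0xb4  0x4a  0x13  0x78  0x82 ]

→ t0 |03|f8|f3|1c|78|4a|8a|20|
→ t1 |82|78|13|4a|b4|8a|df|20|
→ t2 |20|df|8a|b4|4a|13|78|82|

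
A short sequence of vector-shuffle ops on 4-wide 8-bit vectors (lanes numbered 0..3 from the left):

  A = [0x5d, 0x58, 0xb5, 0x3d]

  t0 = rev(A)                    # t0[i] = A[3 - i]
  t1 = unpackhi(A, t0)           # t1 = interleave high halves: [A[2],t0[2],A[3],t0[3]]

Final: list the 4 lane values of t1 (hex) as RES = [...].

t0 = [0x3d, 0xb5, 0x58, 0x5d]
t1 = [0xb5, 0x58, 0x3d, 0x5d]

RES = [ 0xb5  0x58  0x3d  0x5d ]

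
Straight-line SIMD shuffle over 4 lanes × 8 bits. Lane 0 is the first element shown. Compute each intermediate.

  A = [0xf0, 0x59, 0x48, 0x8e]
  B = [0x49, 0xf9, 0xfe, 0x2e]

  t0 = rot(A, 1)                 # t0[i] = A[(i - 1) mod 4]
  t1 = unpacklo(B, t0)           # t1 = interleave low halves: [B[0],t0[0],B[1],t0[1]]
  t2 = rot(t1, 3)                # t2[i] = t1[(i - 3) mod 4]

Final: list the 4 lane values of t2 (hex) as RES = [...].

RES = [ 0x8e  0xf9  0xf0  0x49 ]

  t0: 8e f0 59 48
  t1: 49 8e f9 f0
  t2: 8e f9 f0 49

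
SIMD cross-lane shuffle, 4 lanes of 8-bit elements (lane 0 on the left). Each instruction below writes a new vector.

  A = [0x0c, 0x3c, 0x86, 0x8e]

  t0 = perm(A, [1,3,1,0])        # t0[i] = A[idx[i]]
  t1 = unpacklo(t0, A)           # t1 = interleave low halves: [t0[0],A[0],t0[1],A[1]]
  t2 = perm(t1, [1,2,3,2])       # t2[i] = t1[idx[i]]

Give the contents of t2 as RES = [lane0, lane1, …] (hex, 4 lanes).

RES = [0x0c, 0x8e, 0x3c, 0x8e]

  t0: 3c 8e 3c 0c
  t1: 3c 0c 8e 3c
  t2: 0c 8e 3c 8e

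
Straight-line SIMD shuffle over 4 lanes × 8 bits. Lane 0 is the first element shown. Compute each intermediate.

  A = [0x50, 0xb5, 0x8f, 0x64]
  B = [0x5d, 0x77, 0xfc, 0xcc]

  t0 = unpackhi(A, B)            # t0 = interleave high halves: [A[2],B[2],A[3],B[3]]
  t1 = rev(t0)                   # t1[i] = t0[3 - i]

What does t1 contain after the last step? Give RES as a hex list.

RES = [ 0xcc  0x64  0xfc  0x8f ]

  t0: 8f fc 64 cc
  t1: cc 64 fc 8f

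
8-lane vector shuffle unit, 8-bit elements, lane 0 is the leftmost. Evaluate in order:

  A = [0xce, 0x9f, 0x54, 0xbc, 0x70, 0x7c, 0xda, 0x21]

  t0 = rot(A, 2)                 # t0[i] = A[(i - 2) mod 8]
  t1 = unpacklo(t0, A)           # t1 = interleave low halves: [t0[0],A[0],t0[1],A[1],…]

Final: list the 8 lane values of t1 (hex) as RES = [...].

RES = [ 0xda  0xce  0x21  0x9f  0xce  0x54  0x9f  0xbc ]

→ t0 |da|21|ce|9f|54|bc|70|7c|
→ t1 |da|ce|21|9f|ce|54|9f|bc|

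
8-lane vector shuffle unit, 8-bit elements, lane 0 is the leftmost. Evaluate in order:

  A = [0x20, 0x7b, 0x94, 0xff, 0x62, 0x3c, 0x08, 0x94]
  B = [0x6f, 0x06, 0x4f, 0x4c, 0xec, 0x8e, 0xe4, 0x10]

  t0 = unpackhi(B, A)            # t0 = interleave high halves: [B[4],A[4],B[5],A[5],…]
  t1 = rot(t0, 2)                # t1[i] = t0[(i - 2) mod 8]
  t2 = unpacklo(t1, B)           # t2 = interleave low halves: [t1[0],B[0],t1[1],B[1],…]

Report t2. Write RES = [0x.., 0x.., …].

RES = [ 0x10  0x6f  0x94  0x06  0xec  0x4f  0x62  0x4c ]

  t0: ec 62 8e 3c e4 08 10 94
  t1: 10 94 ec 62 8e 3c e4 08
  t2: 10 6f 94 06 ec 4f 62 4c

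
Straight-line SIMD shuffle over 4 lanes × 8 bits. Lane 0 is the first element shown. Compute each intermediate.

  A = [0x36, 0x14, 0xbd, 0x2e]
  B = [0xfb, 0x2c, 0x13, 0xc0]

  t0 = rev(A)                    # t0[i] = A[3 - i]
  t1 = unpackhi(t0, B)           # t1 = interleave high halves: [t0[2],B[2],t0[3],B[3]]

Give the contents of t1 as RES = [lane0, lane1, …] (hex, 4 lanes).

RES = [ 0x14  0x13  0x36  0xc0 ]

t0 = [0x2e, 0xbd, 0x14, 0x36]
t1 = [0x14, 0x13, 0x36, 0xc0]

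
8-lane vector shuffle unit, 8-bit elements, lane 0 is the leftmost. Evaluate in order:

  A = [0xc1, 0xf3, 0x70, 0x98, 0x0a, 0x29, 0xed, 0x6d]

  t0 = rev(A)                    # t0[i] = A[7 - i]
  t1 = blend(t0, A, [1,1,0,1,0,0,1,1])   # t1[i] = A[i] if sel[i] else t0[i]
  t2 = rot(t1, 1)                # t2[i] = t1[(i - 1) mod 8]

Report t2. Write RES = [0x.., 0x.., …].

RES = [ 0x6d  0xc1  0xf3  0x29  0x98  0x98  0x70  0xed ]

→ t0 |6d|ed|29|0a|98|70|f3|c1|
→ t1 |c1|f3|29|98|98|70|ed|6d|
→ t2 |6d|c1|f3|29|98|98|70|ed|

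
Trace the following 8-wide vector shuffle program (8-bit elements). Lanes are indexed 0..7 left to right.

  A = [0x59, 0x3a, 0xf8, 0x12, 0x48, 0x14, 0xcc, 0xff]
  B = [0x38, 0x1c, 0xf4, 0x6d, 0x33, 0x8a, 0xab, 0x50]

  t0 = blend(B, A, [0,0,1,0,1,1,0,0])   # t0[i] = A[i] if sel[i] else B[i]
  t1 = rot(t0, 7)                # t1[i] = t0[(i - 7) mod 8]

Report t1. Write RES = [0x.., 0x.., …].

t0 = [0x38, 0x1c, 0xf8, 0x6d, 0x48, 0x14, 0xab, 0x50]
t1 = [0x1c, 0xf8, 0x6d, 0x48, 0x14, 0xab, 0x50, 0x38]

RES = [ 0x1c  0xf8  0x6d  0x48  0x14  0xab  0x50  0x38 ]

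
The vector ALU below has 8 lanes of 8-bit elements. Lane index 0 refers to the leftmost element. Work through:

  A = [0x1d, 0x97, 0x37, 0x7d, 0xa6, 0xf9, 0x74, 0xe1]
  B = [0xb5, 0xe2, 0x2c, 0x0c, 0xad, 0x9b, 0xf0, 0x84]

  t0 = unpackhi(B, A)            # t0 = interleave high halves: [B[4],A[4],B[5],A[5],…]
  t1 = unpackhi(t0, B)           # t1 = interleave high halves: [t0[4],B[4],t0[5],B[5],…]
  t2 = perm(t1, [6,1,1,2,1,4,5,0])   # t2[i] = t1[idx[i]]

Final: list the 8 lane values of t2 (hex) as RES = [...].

  t0: ad a6 9b f9 f0 74 84 e1
  t1: f0 ad 74 9b 84 f0 e1 84
  t2: e1 ad ad 74 ad 84 f0 f0

RES = [ 0xe1  0xad  0xad  0x74  0xad  0x84  0xf0  0xf0 ]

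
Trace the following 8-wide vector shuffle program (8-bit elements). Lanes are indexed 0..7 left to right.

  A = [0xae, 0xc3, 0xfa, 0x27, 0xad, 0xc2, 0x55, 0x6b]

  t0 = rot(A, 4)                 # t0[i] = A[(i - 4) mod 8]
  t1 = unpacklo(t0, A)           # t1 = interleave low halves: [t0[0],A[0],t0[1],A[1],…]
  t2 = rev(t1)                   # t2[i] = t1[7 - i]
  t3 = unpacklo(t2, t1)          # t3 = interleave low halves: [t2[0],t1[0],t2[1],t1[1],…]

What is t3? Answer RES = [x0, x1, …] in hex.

RES = [ 0x27  0xad  0x6b  0xae  0xfa  0xc2  0x55  0xc3 ]

→ t0 |ad|c2|55|6b|ae|c3|fa|27|
→ t1 |ad|ae|c2|c3|55|fa|6b|27|
→ t2 |27|6b|fa|55|c3|c2|ae|ad|
→ t3 |27|ad|6b|ae|fa|c2|55|c3|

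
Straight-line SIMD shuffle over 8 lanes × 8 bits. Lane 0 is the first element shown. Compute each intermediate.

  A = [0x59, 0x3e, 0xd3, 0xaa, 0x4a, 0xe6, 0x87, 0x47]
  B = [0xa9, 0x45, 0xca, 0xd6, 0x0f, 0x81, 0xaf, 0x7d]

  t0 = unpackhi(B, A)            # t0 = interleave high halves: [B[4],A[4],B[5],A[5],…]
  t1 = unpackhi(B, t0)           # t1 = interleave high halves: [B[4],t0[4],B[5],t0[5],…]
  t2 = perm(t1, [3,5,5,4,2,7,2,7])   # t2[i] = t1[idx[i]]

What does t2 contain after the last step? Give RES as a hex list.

RES = [0x87, 0x7d, 0x7d, 0xaf, 0x81, 0x47, 0x81, 0x47]

t0 = [0x0f, 0x4a, 0x81, 0xe6, 0xaf, 0x87, 0x7d, 0x47]
t1 = [0x0f, 0xaf, 0x81, 0x87, 0xaf, 0x7d, 0x7d, 0x47]
t2 = [0x87, 0x7d, 0x7d, 0xaf, 0x81, 0x47, 0x81, 0x47]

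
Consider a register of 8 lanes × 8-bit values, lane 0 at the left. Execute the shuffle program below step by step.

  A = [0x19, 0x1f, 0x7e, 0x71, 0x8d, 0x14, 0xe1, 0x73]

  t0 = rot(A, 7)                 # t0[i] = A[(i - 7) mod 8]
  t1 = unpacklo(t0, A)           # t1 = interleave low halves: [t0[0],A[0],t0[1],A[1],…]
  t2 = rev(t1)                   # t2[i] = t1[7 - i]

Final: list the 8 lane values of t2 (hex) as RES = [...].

→ t0 |1f|7e|71|8d|14|e1|73|19|
→ t1 |1f|19|7e|1f|71|7e|8d|71|
→ t2 |71|8d|7e|71|1f|7e|19|1f|

RES = [ 0x71  0x8d  0x7e  0x71  0x1f  0x7e  0x19  0x1f ]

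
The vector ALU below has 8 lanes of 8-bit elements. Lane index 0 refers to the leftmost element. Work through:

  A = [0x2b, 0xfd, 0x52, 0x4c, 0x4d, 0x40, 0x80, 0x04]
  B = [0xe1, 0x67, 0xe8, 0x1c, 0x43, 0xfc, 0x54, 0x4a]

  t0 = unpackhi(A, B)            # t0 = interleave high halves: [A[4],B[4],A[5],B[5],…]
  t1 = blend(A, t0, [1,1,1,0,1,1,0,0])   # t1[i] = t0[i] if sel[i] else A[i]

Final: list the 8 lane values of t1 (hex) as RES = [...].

t0 = [0x4d, 0x43, 0x40, 0xfc, 0x80, 0x54, 0x04, 0x4a]
t1 = [0x4d, 0x43, 0x40, 0x4c, 0x80, 0x54, 0x80, 0x04]

RES = [ 0x4d  0x43  0x40  0x4c  0x80  0x54  0x80  0x04 ]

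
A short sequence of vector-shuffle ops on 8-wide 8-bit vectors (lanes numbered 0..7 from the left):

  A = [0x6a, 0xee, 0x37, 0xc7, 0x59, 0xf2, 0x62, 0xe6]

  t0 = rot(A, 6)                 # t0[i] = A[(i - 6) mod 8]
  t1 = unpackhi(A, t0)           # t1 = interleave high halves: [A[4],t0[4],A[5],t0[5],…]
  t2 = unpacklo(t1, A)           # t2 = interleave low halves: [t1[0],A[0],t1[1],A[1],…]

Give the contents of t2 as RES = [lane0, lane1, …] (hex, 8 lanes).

t0 = [0x37, 0xc7, 0x59, 0xf2, 0x62, 0xe6, 0x6a, 0xee]
t1 = [0x59, 0x62, 0xf2, 0xe6, 0x62, 0x6a, 0xe6, 0xee]
t2 = [0x59, 0x6a, 0x62, 0xee, 0xf2, 0x37, 0xe6, 0xc7]

RES = [0x59, 0x6a, 0x62, 0xee, 0xf2, 0x37, 0xe6, 0xc7]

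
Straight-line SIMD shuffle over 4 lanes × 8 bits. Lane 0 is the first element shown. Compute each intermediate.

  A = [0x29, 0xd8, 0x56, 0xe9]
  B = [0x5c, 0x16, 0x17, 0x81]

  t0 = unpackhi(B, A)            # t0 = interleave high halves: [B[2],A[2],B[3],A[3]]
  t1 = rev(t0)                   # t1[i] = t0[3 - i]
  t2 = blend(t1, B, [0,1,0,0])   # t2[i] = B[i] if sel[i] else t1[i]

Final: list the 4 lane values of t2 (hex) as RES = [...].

RES = [0xe9, 0x16, 0x56, 0x17]

→ t0 |17|56|81|e9|
→ t1 |e9|81|56|17|
→ t2 |e9|16|56|17|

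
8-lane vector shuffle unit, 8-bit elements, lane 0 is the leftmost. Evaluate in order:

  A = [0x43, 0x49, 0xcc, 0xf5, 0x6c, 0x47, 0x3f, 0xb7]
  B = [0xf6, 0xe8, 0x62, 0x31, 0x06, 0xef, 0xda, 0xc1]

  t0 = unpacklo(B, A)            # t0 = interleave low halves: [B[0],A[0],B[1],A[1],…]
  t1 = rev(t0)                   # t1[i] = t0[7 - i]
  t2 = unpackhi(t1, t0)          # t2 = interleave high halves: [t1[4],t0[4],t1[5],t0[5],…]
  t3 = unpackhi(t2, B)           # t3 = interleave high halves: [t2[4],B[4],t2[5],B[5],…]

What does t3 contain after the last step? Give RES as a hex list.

RES = [0x43, 0x06, 0x31, 0xef, 0xf6, 0xda, 0xf5, 0xc1]

  t0: f6 43 e8 49 62 cc 31 f5
  t1: f5 31 cc 62 49 e8 43 f6
  t2: 49 62 e8 cc 43 31 f6 f5
  t3: 43 06 31 ef f6 da f5 c1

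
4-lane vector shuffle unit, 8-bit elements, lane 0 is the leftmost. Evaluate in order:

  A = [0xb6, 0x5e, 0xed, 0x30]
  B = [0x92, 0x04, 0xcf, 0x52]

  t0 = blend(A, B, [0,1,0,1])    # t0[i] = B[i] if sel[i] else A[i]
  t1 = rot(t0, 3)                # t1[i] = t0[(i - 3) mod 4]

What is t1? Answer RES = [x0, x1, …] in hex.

RES = [0x04, 0xed, 0x52, 0xb6]

→ t0 |b6|04|ed|52|
→ t1 |04|ed|52|b6|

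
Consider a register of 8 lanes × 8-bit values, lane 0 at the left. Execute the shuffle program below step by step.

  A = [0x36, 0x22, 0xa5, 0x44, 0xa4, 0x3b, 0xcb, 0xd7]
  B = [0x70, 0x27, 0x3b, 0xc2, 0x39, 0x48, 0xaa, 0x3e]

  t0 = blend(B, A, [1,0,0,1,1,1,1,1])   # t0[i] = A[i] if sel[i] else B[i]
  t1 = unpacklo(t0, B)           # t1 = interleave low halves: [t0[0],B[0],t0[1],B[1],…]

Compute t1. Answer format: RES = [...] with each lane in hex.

  t0: 36 27 3b 44 a4 3b cb d7
  t1: 36 70 27 27 3b 3b 44 c2

RES = [ 0x36  0x70  0x27  0x27  0x3b  0x3b  0x44  0xc2 ]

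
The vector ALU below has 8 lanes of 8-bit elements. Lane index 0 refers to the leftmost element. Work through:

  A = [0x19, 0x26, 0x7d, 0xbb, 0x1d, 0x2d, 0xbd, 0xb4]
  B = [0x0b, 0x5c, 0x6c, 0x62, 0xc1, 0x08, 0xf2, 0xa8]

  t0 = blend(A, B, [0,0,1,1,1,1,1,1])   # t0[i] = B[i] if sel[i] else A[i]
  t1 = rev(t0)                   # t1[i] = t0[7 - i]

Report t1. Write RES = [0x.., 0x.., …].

→ t0 |19|26|6c|62|c1|08|f2|a8|
→ t1 |a8|f2|08|c1|62|6c|26|19|

RES = [0xa8, 0xf2, 0x08, 0xc1, 0x62, 0x6c, 0x26, 0x19]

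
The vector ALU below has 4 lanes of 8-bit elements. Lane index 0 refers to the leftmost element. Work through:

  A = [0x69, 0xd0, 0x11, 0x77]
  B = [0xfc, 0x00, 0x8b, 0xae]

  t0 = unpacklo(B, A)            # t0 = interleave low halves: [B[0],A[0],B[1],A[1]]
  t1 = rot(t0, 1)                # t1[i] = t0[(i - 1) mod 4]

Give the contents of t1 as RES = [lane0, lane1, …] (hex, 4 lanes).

RES = [0xd0, 0xfc, 0x69, 0x00]

→ t0 |fc|69|00|d0|
→ t1 |d0|fc|69|00|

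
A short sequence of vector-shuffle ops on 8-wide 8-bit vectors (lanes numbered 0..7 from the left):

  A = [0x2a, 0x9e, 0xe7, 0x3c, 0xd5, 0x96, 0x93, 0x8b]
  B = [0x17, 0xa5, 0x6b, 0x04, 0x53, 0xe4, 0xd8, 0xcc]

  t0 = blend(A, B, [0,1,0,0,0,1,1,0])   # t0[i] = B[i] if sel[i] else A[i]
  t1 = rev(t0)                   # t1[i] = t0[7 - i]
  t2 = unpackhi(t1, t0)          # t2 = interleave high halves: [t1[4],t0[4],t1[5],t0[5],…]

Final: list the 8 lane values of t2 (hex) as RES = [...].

t0 = [0x2a, 0xa5, 0xe7, 0x3c, 0xd5, 0xe4, 0xd8, 0x8b]
t1 = [0x8b, 0xd8, 0xe4, 0xd5, 0x3c, 0xe7, 0xa5, 0x2a]
t2 = [0x3c, 0xd5, 0xe7, 0xe4, 0xa5, 0xd8, 0x2a, 0x8b]

RES = [0x3c, 0xd5, 0xe7, 0xe4, 0xa5, 0xd8, 0x2a, 0x8b]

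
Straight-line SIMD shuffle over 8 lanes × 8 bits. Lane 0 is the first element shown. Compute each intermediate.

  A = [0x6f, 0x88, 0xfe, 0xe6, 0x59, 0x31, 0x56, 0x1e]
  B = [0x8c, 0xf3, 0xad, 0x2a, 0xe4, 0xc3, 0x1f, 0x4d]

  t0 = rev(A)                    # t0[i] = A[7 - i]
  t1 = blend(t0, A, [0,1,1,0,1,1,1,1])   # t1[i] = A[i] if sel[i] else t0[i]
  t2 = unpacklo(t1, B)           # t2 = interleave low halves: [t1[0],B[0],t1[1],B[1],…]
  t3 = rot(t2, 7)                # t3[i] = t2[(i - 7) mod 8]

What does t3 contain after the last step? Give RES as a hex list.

→ t0 |1e|56|31|59|e6|fe|88|6f|
→ t1 |1e|88|fe|59|59|31|56|1e|
→ t2 |1e|8c|88|f3|fe|ad|59|2a|
→ t3 |8c|88|f3|fe|ad|59|2a|1e|

RES = [0x8c, 0x88, 0xf3, 0xfe, 0xad, 0x59, 0x2a, 0x1e]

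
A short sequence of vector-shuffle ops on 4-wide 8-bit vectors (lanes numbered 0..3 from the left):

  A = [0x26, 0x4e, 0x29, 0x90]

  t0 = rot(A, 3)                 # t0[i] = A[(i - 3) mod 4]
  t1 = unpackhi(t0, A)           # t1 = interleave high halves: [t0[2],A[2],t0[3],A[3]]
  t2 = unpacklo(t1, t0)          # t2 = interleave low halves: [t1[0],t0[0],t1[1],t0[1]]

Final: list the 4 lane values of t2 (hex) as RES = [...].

  t0: 4e 29 90 26
  t1: 90 29 26 90
  t2: 90 4e 29 29

RES = [ 0x90  0x4e  0x29  0x29 ]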